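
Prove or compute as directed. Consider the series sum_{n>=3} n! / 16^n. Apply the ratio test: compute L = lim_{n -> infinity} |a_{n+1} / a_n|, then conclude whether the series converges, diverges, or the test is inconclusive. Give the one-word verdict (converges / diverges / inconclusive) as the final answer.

Let a_n denote the general term. Form the ratio a_{n+1}/a_n and simplify:
a_{n+1}/a_n = n/16 + 1/16
Take the limit as n -> infinity: L = infinity.
Since L = infinity > 1 (or L = infinity), the ratio test implies the series diverges.

diverges


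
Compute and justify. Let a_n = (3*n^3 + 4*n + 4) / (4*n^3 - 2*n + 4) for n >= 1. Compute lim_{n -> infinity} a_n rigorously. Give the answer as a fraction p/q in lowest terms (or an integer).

Divide numerator and denominator by n^3, the highest power:
numerator / n^3 = 3 + 4/n^2 + 4/n^3
denominator / n^3 = 4 - 2/n^2 + 4/n^3
As n -> infinity, all terms of the form c/n^k (k >= 1) tend to 0.
So numerator / n^3 -> 3 and denominator / n^3 -> 4.
Therefore lim a_n = 3/4.

3/4


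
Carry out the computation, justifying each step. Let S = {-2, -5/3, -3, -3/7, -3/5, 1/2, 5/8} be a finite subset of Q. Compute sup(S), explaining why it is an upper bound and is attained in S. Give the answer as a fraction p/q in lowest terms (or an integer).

S is finite, so sup(S) = max(S).
Sorted decreasing:
5/8, 1/2, -3/7, -3/5, -5/3, -2, -3
The extremum is 5/8.
For every x in S, x <= 5/8. And 5/8 is in S, so it is attained.
Therefore sup(S) = 5/8.

5/8


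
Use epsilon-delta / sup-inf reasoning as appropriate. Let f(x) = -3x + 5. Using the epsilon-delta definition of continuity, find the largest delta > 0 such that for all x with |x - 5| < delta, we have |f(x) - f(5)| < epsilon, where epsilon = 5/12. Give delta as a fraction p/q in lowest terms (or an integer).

We compute f(5) = -3*(5) + 5 = -10.
|f(x) - f(5)| = |-3x + 5 - (-10)| = |-3(x - 5)| = 3|x - 5|.
We need 3|x - 5| < 5/12, i.e. |x - 5| < 5/12 / 3 = 5/36.
So any delta <= 5/36 works. Conversely, if delta > 5/36, then x = 5 + 5/36 satisfies |x - 5| = 5/36 < delta but |f(x) - f(5)| = 3 * 5/36 = 5/12, which is not < 5/12; so no larger delta works.
Hence the largest such delta is 5/36.

5/36


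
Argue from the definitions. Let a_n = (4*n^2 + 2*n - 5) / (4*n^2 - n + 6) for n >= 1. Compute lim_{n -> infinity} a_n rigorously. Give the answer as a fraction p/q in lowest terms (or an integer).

Divide numerator and denominator by n^2, the highest power:
numerator / n^2 = 4 + 2/n - 5/n^2
denominator / n^2 = 4 - 1/n + 6/n^2
As n -> infinity, all terms of the form c/n^k (k >= 1) tend to 0.
So numerator / n^2 -> 4 and denominator / n^2 -> 4.
Therefore lim a_n = 1.

1


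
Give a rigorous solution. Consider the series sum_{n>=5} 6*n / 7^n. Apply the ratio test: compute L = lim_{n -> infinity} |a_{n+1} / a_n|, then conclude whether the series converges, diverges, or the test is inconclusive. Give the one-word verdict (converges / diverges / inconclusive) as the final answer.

Let a_n denote the general term. Form the ratio a_{n+1}/a_n and simplify:
a_{n+1}/a_n = (n + 1)/(7*n)
Take the limit as n -> infinity: L = 1/7.
Since L = 1/7 < 1, the ratio test implies the series converges.

converges


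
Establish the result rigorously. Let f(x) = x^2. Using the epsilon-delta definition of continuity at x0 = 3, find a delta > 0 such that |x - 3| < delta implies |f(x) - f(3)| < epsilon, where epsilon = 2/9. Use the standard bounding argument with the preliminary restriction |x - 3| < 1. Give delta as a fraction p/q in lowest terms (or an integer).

Factor: |x^2 - (3)^2| = |x - 3| * |x + 3|.
Impose |x - 3| < 1 first. Then |x + 3| = |(x - 3) + 2*(3)| <= |x - 3| + 2*|3| < 1 + 6 = 7.
So |x^2 - (3)^2| < delta * 7.
We need delta * 7 <= 2/9, i.e. delta <= 2/9/7 = 2/63.
Since 2/63 < 1, this is tighter than 1; take delta = 2/63.
So delta = 2/63 works.

2/63


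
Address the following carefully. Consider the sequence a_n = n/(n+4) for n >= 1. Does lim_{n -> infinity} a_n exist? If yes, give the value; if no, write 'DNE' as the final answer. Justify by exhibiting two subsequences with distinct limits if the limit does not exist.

Examine the behaviour of a_n along subsequences.
Even-n subsequence a_{2k} = (2k)/(2k+4) -> 1. Odd-n subsequence a_{2k+1} = (2k+1)/(2k+5) -> 1. Both tend to 1, which suggests the limit is 1; verify directly.
|a_n - 1| = |n - (n+4)| / (n+4) = 4/(n+4) < 4/n for every n >= 1.
Given epsilon > 0, choose a positive integer N > 4/epsilon. Then for all n >= N, |a_n - 1| < 4/n <= 4/N < epsilon.
So by the definition of the limit, lim a_n exists and equals 1.

1


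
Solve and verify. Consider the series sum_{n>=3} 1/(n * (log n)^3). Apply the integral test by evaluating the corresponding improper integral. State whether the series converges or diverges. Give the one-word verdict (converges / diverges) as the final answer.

Let f(x) = 1/(x*log(x)^3). Then f is positive, continuous, and decreasing on [3, infinity), so the integral test applies.
Compute the improper integral int_{3}^infinity f(x) dx:
  antiderivative F(x) = -1/(2*log(x)^2).
  F(x) -> 0 as x -> infinity.  int = 0 - F(3) = 1/(2*log(3)^2) < infinity. By the integral test, the series converges.

converges


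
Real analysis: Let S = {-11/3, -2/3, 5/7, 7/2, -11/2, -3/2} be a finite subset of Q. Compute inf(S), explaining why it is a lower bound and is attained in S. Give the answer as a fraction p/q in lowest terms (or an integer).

S is finite, so inf(S) = min(S).
Sorted increasing:
-11/2, -11/3, -3/2, -2/3, 5/7, 7/2
The extremum is -11/2.
For every x in S, x >= -11/2. And -11/2 is in S, so it is attained.
Therefore inf(S) = -11/2.

-11/2


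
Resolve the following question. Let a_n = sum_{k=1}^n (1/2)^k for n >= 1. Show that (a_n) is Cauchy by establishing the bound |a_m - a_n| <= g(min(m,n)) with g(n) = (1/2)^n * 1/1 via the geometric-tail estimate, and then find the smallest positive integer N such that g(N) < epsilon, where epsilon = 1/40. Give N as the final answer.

For m > n >= 1: |a_m - a_n| = sum_{k=n+1}^m (1/2)^k < sum_{k=n+1}^infinity (1/2)^k = (1/2)^(n+1) / (1 - 1/2) = (1/2)^n * (1/2) * (2/1) = (1/2)^n * 1/1.
So g(n) = (1/2)^n / 1. Since g(n) -> 0, (a_n) is Cauchy.
Now solve g(N) < 1/40: (1/2)^N / 1 < 1/40 <=> 2^N > 1 / (1 * 1/40) = 40.
Check powers of 2: 2^5 = 32 <= 40, 2^6 = 64 > 40.
So the smallest such N is 6. Check: g(6) = 1/(1 * 64) = 1/64 < 1/40.

6


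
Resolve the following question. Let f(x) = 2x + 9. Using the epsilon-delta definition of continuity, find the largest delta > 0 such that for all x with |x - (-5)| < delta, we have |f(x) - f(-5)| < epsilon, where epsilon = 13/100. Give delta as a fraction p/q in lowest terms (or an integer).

We compute f(-5) = 2*(-5) + 9 = -1.
|f(x) - f(-5)| = |2x + 9 - (-1)| = |2(x - (-5))| = 2|x - (-5)|.
We need 2|x - (-5)| < 13/100, i.e. |x - (-5)| < 13/100 / 2 = 13/200.
So any delta <= 13/200 works. Conversely, if delta > 13/200, then x = -5 + 13/200 satisfies |x - (-5)| = 13/200 < delta but |f(x) - f(-5)| = 2 * 13/200 = 13/100, which is not < 13/100; so no larger delta works.
Hence the largest such delta is 13/200.

13/200


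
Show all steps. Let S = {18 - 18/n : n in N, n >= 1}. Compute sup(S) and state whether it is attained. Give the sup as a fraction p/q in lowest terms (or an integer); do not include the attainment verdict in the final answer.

Analysis:
- Values: 0, 9, 12, 27/2, ... strictly increasing.
- Minimum is 0 (n=1); inf = 0 (attained).
- 18 - 18/n -> 18 from below; sup = 18, not attained.
Conclusion: sup(S) = 18, not attained in S.

18


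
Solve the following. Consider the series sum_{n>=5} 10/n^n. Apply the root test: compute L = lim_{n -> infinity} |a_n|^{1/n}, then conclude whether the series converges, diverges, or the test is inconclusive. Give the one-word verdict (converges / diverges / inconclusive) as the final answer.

Let a_n denote the general term. Form |a_n|^(1/n) and simplify:
|a_n|^(1/n) = 10^(1/n)/n
Take the limit as n -> infinity: L = 0.
Since L = 0 < 1, the root test implies convergence.

converges


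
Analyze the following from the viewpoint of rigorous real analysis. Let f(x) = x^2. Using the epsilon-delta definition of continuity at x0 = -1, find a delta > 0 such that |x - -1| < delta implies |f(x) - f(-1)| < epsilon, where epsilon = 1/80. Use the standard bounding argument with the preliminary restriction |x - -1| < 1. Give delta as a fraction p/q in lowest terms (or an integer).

Factor: |x^2 - (-1)^2| = |x - -1| * |x + -1|.
Impose |x - -1| < 1 first. Then |x + -1| = |(x - -1) + 2*(-1)| <= |x - -1| + 2*|-1| < 1 + 2 = 3.
So |x^2 - (-1)^2| < delta * 3.
We need delta * 3 <= 1/80, i.e. delta <= 1/80/3 = 1/240.
Since 1/240 < 1, this is tighter than 1; take delta = 1/240.
So delta = 1/240 works.

1/240


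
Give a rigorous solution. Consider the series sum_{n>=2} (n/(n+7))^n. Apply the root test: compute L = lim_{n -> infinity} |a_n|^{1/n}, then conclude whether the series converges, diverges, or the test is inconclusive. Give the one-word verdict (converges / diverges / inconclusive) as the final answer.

Let a_n denote the general term. Form |a_n|^(1/n) and simplify:
|a_n|^(1/n) = n/(n + 7)
Take the limit as n -> infinity: L = 1.
Since L = 1, the root test is inconclusive. (In fact a_n = (n/(n+7))^n -> e^(-7) != 0, so the nth-term test shows divergence; but the root test itself gives no conclusion.)

inconclusive


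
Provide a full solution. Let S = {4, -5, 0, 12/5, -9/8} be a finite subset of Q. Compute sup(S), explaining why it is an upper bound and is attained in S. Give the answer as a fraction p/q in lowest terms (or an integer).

S is finite, so sup(S) = max(S).
Sorted decreasing:
4, 12/5, 0, -9/8, -5
The extremum is 4.
For every x in S, x <= 4. And 4 is in S, so it is attained.
Therefore sup(S) = 4.

4


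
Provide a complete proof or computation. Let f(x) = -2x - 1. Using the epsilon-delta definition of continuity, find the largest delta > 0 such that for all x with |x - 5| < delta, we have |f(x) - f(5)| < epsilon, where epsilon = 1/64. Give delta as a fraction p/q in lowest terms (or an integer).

We compute f(5) = -2*(5) - 1 = -11.
|f(x) - f(5)| = |-2x - 1 - (-11)| = |-2(x - 5)| = 2|x - 5|.
We need 2|x - 5| < 1/64, i.e. |x - 5| < 1/64 / 2 = 1/128.
So any delta <= 1/128 works. Conversely, if delta > 1/128, then x = 5 + 1/128 satisfies |x - 5| = 1/128 < delta but |f(x) - f(5)| = 2 * 1/128 = 1/64, which is not < 1/64; so no larger delta works.
Hence the largest such delta is 1/128.

1/128


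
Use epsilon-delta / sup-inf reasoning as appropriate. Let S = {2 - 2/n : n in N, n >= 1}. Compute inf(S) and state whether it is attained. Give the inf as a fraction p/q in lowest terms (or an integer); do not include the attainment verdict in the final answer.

Analysis:
- Values: 0, 1, 4/3, 3/2, ... strictly increasing.
- Minimum is 0 (n=1); inf = 0 (attained).
- 2 - 2/n -> 2 from below; sup = 2, not attained.
Conclusion: inf(S) = 0, attained in S.

0


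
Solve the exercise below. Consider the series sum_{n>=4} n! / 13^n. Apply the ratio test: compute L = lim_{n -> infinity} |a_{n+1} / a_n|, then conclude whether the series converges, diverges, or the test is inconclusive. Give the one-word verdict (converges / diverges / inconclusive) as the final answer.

Let a_n denote the general term. Form the ratio a_{n+1}/a_n and simplify:
a_{n+1}/a_n = n/13 + 1/13
Take the limit as n -> infinity: L = infinity.
Since L = infinity > 1 (or L = infinity), the ratio test implies the series diverges.

diverges


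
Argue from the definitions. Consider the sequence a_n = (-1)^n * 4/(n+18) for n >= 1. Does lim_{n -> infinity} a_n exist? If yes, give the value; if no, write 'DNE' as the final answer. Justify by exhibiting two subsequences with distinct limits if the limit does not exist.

Examine the behaviour of a_n along subsequences.
Even-n subsequence a_{2k} = 4/(2k+18) -> 0. Odd-n subsequence a_{2k+1} = -4/(2k+19) -> 0. Both tend to 0, which suggests the limit is 0; verify directly.
|a_n - 0| = 4/(n+18) < 4/n for every n >= 1.
Given epsilon > 0, choose a positive integer N > 4/epsilon. Then for all n >= N, |a_n| < 4/n <= 4/N < epsilon.
So by the definition of the limit, lim a_n exists and equals 0.

0


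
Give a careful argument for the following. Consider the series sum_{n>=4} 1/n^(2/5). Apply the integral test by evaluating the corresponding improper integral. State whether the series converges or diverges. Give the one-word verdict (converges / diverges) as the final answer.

Let f(x) = x^(-2/5). Then f is positive, continuous, and decreasing on [4, infinity), so the integral test applies.
Compute the improper integral int_{4}^infinity f(x) dx:
  antiderivative F(x) = 5*x^(3/5)/3.
  As x -> infinity, F(x) -> infinity (since p = 2/5 < 1).
  So the integral diverges. By the integral test, the series diverges.

diverges


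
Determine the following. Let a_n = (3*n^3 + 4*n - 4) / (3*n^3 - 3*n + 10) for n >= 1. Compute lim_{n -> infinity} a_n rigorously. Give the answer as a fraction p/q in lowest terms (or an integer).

Divide numerator and denominator by n^3, the highest power:
numerator / n^3 = 3 + 4/n^2 - 4/n^3
denominator / n^3 = 3 - 3/n^2 + 10/n^3
As n -> infinity, all terms of the form c/n^k (k >= 1) tend to 0.
So numerator / n^3 -> 3 and denominator / n^3 -> 3.
Therefore lim a_n = 1.

1


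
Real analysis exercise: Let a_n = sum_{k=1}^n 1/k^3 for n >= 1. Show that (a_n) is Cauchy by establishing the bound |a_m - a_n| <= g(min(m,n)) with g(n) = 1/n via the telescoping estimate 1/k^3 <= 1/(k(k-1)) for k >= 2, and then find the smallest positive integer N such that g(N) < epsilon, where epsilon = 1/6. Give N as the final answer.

For m > n >= 1: |a_m - a_n| = sum_{k=n+1}^m 1/k^3.
Use 1/k^3 <= 1/(k(k-1)) = 1/(k-1) - 1/k for k >= 2 (which holds since k^3 >= k^2 >= k(k-1) for k >= 2):
sum_{k=n+1}^m 1/k^3 <= sum_{k=n+1}^m (1/(k-1) - 1/k) = 1/n - 1/m <= 1/n.
By symmetry the same bound holds with n,m swapped, so |a_m - a_n| <= 1/min(m,n) = g(min(m,n)). Since g(n) -> 0, (a_n) is Cauchy.
Now solve g(N) < 1/6: 1/N < 1/6 <=> N > 1/(1/6) = 6.
The smallest integer strictly greater than 6 is N = 7.
Check: g(7) = 1/7 < 1/6; g(6) = 1/6 >= 1/6. So N = 7.

7


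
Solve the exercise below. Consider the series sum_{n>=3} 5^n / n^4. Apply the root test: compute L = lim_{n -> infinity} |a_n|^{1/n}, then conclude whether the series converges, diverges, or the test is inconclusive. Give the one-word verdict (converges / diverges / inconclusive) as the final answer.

Let a_n denote the general term. Form |a_n|^(1/n) and simplify:
|a_n|^(1/n) = 5/n^(4/n)
Take the limit as n -> infinity: L = 5.
Since L = 5 > 1, the root test implies divergence.

diverges


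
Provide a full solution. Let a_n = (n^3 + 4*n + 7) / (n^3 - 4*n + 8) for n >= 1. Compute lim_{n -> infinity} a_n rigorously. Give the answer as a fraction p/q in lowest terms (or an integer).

Divide numerator and denominator by n^3, the highest power:
numerator / n^3 = 1 + 4/n^2 + 7/n^3
denominator / n^3 = 1 - 4/n^2 + 8/n^3
As n -> infinity, all terms of the form c/n^k (k >= 1) tend to 0.
So numerator / n^3 -> 1 and denominator / n^3 -> 1.
Therefore lim a_n = 1.

1


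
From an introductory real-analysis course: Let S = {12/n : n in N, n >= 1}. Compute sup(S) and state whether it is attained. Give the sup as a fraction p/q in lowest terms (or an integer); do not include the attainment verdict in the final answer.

Analysis:
- Values: 12, 6, 4, 3, ... strictly decreasing.
- The maximum is 12 (n=1); sup = 12 (attained).
- The set is bounded below by 0; 12/n -> 0 so 0 is the greatest lower bound.
- 0 is not in the set, so inf = 0 is not attained.
Conclusion: sup(S) = 12, attained in S.

12


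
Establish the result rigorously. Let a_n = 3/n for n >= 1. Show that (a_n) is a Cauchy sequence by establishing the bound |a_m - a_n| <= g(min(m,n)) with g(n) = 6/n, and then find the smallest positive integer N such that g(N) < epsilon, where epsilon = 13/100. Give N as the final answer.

For any m, n >= 1, by the triangle inequality:
|a_m - a_n| = |3/m - 3/n| <= 3*1/m + 3*1/n <= 6/min(m,n).
So g(n) = 6/n bounds the Cauchy difference. Since g(n) -> 0, (a_n) is Cauchy.
Now solve g(N) < 13/100: 6/N < 13/100 <=> N > 6 / (13/100) = 600/13.
The smallest integer strictly greater than 600/13 is N = 47.
Check: g(47) = 6/47 = 6/47 < 13/100; g(46) = 3/23 >= 13/100. So N = 47.

47


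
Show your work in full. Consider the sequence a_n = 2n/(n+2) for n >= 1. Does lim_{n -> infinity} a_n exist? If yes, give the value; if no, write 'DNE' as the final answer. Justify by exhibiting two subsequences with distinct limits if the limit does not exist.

Examine the behaviour of a_n along subsequences.
Even-n subsequence a_{2k} = 2(2k)/(2k+2) -> 2. Odd-n subsequence a_{2k+1} = 2(2k+1)/(2k+3) -> 2. Both tend to 2, which suggests the limit is 2; verify directly.
|a_n - 2| = |2n - 2(n+2)| / (n+2) = 4/(n+2) < 4/n for every n >= 1.
Given epsilon > 0, choose a positive integer N > 4/epsilon. Then for all n >= N, |a_n - 2| < 4/n <= 4/N < epsilon.
So by the definition of the limit, lim a_n exists and equals 2.

2


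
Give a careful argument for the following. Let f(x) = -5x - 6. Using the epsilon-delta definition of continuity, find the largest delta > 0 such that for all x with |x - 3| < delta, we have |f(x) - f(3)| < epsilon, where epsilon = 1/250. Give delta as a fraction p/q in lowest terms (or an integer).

We compute f(3) = -5*(3) - 6 = -21.
|f(x) - f(3)| = |-5x - 6 - (-21)| = |-5(x - 3)| = 5|x - 3|.
We need 5|x - 3| < 1/250, i.e. |x - 3| < 1/250 / 5 = 1/1250.
So any delta <= 1/1250 works. Conversely, if delta > 1/1250, then x = 3 + 1/1250 satisfies |x - 3| = 1/1250 < delta but |f(x) - f(3)| = 5 * 1/1250 = 1/250, which is not < 1/250; so no larger delta works.
Hence the largest such delta is 1/1250.

1/1250


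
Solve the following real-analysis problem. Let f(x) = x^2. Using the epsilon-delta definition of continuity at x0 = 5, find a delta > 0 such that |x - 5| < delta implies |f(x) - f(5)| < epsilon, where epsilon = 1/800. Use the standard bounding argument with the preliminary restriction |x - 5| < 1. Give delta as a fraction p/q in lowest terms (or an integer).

Factor: |x^2 - (5)^2| = |x - 5| * |x + 5|.
Impose |x - 5| < 1 first. Then |x + 5| = |(x - 5) + 2*(5)| <= |x - 5| + 2*|5| < 1 + 10 = 11.
So |x^2 - (5)^2| < delta * 11.
We need delta * 11 <= 1/800, i.e. delta <= 1/800/11 = 1/8800.
Since 1/8800 < 1, this is tighter than 1; take delta = 1/8800.
So delta = 1/8800 works.

1/8800


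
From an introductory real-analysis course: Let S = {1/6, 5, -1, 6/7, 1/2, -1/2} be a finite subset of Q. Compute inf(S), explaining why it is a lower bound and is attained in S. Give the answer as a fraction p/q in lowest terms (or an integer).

S is finite, so inf(S) = min(S).
Sorted increasing:
-1, -1/2, 1/6, 1/2, 6/7, 5
The extremum is -1.
For every x in S, x >= -1. And -1 is in S, so it is attained.
Therefore inf(S) = -1.

-1


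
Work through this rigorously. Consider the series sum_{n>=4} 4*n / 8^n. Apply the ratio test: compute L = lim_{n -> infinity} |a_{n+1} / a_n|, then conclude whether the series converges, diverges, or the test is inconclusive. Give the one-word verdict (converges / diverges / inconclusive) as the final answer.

Let a_n denote the general term. Form the ratio a_{n+1}/a_n and simplify:
a_{n+1}/a_n = (n + 1)/(8*n)
Take the limit as n -> infinity: L = 1/8.
Since L = 1/8 < 1, the ratio test implies the series converges.

converges


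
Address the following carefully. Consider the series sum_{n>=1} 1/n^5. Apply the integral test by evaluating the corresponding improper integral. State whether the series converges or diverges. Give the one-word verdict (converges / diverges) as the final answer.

Let f(x) = x^(-5). Then f is positive, continuous, and decreasing on [1, infinity), so the integral test applies.
Compute the improper integral int_{1}^infinity f(x) dx:
  antiderivative F(x) = -1/(4*x^4).
  As x -> infinity, F(x) -> 0 (since p = 5 > 1).
  So int = F(infinity) - F(1) = 0 - (-1/4) = 1/4.
  Finite, so by the integral test, the series converges.

converges


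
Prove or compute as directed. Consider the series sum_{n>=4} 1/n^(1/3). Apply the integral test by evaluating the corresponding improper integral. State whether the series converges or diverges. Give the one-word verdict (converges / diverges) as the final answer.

Let f(x) = x^(-1/3). Then f is positive, continuous, and decreasing on [4, infinity), so the integral test applies.
Compute the improper integral int_{4}^infinity f(x) dx:
  antiderivative F(x) = 3*x^(2/3)/2.
  As x -> infinity, F(x) -> infinity (since p = 1/3 < 1).
  So the integral diverges. By the integral test, the series diverges.

diverges


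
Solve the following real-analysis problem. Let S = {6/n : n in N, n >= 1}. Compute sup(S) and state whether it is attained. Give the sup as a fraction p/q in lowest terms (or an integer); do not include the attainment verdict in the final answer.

Analysis:
- Values: 6, 3, 2, 3/2, ... strictly decreasing.
- The maximum is 6 (n=1); sup = 6 (attained).
- The set is bounded below by 0; 6/n -> 0 so 0 is the greatest lower bound.
- 0 is not in the set, so inf = 0 is not attained.
Conclusion: sup(S) = 6, attained in S.

6


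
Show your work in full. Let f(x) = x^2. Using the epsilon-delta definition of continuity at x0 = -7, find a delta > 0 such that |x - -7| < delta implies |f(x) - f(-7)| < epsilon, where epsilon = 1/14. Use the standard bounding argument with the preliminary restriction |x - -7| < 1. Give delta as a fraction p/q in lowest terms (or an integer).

Factor: |x^2 - (-7)^2| = |x - -7| * |x + -7|.
Impose |x - -7| < 1 first. Then |x + -7| = |(x - -7) + 2*(-7)| <= |x - -7| + 2*|-7| < 1 + 14 = 15.
So |x^2 - (-7)^2| < delta * 15.
We need delta * 15 <= 1/14, i.e. delta <= 1/14/15 = 1/210.
Since 1/210 < 1, this is tighter than 1; take delta = 1/210.
So delta = 1/210 works.

1/210


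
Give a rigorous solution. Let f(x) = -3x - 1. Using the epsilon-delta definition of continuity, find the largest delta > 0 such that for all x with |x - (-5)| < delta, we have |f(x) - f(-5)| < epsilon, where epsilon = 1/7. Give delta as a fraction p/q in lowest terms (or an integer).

We compute f(-5) = -3*(-5) - 1 = 14.
|f(x) - f(-5)| = |-3x - 1 - (14)| = |-3(x - (-5))| = 3|x - (-5)|.
We need 3|x - (-5)| < 1/7, i.e. |x - (-5)| < 1/7 / 3 = 1/21.
So any delta <= 1/21 works. Conversely, if delta > 1/21, then x = -5 + 1/21 satisfies |x - (-5)| = 1/21 < delta but |f(x) - f(-5)| = 3 * 1/21 = 1/7, which is not < 1/7; so no larger delta works.
Hence the largest such delta is 1/21.

1/21


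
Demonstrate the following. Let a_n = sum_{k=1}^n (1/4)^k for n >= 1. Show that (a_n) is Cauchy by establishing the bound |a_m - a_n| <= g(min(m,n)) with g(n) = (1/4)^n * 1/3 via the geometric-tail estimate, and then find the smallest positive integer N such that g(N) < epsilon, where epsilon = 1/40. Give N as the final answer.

For m > n >= 1: |a_m - a_n| = sum_{k=n+1}^m (1/4)^k < sum_{k=n+1}^infinity (1/4)^k = (1/4)^(n+1) / (1 - 1/4) = (1/4)^n * (1/4) * (4/3) = (1/4)^n * 1/3.
So g(n) = (1/4)^n / 3. Since g(n) -> 0, (a_n) is Cauchy.
Now solve g(N) < 1/40: (1/4)^N / 3 < 1/40 <=> 4^N > 1 / (3 * 1/40) = 40/3.
Check powers of 4: 4^1 = 4 <= 40/3, 4^2 = 16 > 40/3.
So the smallest such N is 2. Check: g(2) = 1/(3 * 16) = 1/48 < 1/40.

2


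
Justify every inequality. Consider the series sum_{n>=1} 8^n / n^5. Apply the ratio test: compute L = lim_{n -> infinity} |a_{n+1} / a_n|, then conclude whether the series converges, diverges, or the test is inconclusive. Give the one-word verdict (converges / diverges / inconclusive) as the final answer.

Let a_n denote the general term. Form the ratio a_{n+1}/a_n and simplify:
a_{n+1}/a_n = 8*n^5/(n + 1)^5
Take the limit as n -> infinity: L = 8.
Since L = 8 > 1 (or L = infinity), the ratio test implies the series diverges.

diverges


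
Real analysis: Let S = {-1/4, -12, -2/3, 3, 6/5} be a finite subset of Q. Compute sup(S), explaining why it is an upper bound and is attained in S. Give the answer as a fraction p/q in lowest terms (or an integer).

S is finite, so sup(S) = max(S).
Sorted decreasing:
3, 6/5, -1/4, -2/3, -12
The extremum is 3.
For every x in S, x <= 3. And 3 is in S, so it is attained.
Therefore sup(S) = 3.

3


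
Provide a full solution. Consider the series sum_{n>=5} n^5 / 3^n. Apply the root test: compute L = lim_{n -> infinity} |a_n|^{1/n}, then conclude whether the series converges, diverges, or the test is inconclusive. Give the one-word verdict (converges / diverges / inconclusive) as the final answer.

Let a_n denote the general term. Form |a_n|^(1/n) and simplify:
|a_n|^(1/n) = n^(5/n)/3
Take the limit as n -> infinity: L = 1/3.
Since L = 1/3 < 1, the root test implies convergence.

converges


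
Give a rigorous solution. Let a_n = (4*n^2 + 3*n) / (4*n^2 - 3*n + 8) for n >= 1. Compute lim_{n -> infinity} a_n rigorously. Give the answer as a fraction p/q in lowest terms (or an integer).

Divide numerator and denominator by n^2, the highest power:
numerator / n^2 = 4 + 3/n
denominator / n^2 = 4 - 3/n + 8/n^2
As n -> infinity, all terms of the form c/n^k (k >= 1) tend to 0.
So numerator / n^2 -> 4 and denominator / n^2 -> 4.
Therefore lim a_n = 1.

1


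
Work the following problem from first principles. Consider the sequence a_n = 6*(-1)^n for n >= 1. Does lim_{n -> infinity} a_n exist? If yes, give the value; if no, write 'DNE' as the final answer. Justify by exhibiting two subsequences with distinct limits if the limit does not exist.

Examine the behaviour of a_n along subsequences.
Even-n subsequence a_{2k} = 6 -> 6. Odd-n subsequence a_{2k+1} = -6 -> -6.
Since these two subsequential limits are 6 and -6, distinct, the full sequence cannot converge (a convergent sequence has all subsequences tending to the same limit). So lim a_n does not exist.

DNE


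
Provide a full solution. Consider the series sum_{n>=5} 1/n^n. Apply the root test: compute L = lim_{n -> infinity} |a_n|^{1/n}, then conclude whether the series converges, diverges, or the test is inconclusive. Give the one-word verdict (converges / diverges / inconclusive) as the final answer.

Let a_n denote the general term. Form |a_n|^(1/n) and simplify:
|a_n|^(1/n) = 1/n
Take the limit as n -> infinity: L = 0.
Since L = 0 < 1, the root test implies convergence.

converges


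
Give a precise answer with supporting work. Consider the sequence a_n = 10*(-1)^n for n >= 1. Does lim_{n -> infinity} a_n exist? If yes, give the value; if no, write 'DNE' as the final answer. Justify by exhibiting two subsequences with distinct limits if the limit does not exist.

Examine the behaviour of a_n along subsequences.
Even-n subsequence a_{2k} = 10 -> 10. Odd-n subsequence a_{2k+1} = -10 -> -10.
Since these two subsequential limits are 10 and -10, distinct, the full sequence cannot converge (a convergent sequence has all subsequences tending to the same limit). So lim a_n does not exist.

DNE


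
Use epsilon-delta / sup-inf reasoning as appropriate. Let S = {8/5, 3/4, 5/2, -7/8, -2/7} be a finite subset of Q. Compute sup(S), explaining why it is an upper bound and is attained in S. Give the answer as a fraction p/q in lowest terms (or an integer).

S is finite, so sup(S) = max(S).
Sorted decreasing:
5/2, 8/5, 3/4, -2/7, -7/8
The extremum is 5/2.
For every x in S, x <= 5/2. And 5/2 is in S, so it is attained.
Therefore sup(S) = 5/2.

5/2


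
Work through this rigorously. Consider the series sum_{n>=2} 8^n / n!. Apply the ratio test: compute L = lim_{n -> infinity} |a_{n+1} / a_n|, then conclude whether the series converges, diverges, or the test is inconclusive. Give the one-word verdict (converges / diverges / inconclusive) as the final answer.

Let a_n denote the general term. Form the ratio a_{n+1}/a_n and simplify:
a_{n+1}/a_n = 8/(n + 1)
Take the limit as n -> infinity: L = 0.
Since L = 0 < 1, the ratio test implies the series converges.

converges


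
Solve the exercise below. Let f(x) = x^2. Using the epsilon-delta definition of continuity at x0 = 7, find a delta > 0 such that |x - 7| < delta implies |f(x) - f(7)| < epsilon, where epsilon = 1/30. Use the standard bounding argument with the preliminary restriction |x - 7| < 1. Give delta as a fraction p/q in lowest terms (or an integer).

Factor: |x^2 - (7)^2| = |x - 7| * |x + 7|.
Impose |x - 7| < 1 first. Then |x + 7| = |(x - 7) + 2*(7)| <= |x - 7| + 2*|7| < 1 + 14 = 15.
So |x^2 - (7)^2| < delta * 15.
We need delta * 15 <= 1/30, i.e. delta <= 1/30/15 = 1/450.
Since 1/450 < 1, this is tighter than 1; take delta = 1/450.
So delta = 1/450 works.

1/450


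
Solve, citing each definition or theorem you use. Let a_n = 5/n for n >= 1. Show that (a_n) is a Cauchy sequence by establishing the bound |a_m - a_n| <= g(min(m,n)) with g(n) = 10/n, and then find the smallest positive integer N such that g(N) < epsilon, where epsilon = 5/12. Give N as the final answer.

For any m, n >= 1, by the triangle inequality:
|a_m - a_n| = |5/m - 5/n| <= 5*1/m + 5*1/n <= 10/min(m,n).
So g(n) = 10/n bounds the Cauchy difference. Since g(n) -> 0, (a_n) is Cauchy.
Now solve g(N) < 5/12: 10/N < 5/12 <=> N > 10 / (5/12) = 24.
The smallest integer strictly greater than 24 is N = 25.
Check: g(25) = 10/25 = 2/5 < 5/12; g(24) = 5/12 >= 5/12. So N = 25.

25


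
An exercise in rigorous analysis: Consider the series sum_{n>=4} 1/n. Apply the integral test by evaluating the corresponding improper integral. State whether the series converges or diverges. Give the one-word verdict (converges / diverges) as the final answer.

Let f(x) = 1/x. Then f is positive, continuous, and decreasing on [4, infinity), so the integral test applies.
Compute the improper integral int_{4}^infinity f(x) dx:
  antiderivative F(x) = log(x).
  As x -> infinity, log(x) -> infinity.
  So int = infinity - log(4) = infinity. By the integral test, the series diverges.

diverges


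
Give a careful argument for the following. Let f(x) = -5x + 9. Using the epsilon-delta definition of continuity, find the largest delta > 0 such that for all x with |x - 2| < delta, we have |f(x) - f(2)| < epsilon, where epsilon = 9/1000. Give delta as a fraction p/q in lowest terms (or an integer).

We compute f(2) = -5*(2) + 9 = -1.
|f(x) - f(2)| = |-5x + 9 - (-1)| = |-5(x - 2)| = 5|x - 2|.
We need 5|x - 2| < 9/1000, i.e. |x - 2| < 9/1000 / 5 = 9/5000.
So any delta <= 9/5000 works. Conversely, if delta > 9/5000, then x = 2 + 9/5000 satisfies |x - 2| = 9/5000 < delta but |f(x) - f(2)| = 5 * 9/5000 = 9/1000, which is not < 9/1000; so no larger delta works.
Hence the largest such delta is 9/5000.

9/5000


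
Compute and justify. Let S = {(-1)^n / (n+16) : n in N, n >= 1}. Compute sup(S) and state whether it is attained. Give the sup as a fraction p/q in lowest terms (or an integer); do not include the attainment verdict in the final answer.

Analysis:
- Values: -1/17, 1/18, -1/19, 1/20, -1/21, ...
- Positive terms (even n): 1/(2+16), 1/(4+16), ... decreasing -> max = 1/18 (n=2).
- Negative terms (odd n): -1/(1+16), -1/(3+16), ... increasing -> min = -1/17 (n=1).
- So sup = 1/18 (attained at n=2); inf = -1/17 (attained at n=1).
Conclusion: sup(S) = 1/18, attained in S.

1/18


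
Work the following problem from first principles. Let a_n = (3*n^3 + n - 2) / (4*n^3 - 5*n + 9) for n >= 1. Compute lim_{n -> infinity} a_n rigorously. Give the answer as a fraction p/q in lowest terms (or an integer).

Divide numerator and denominator by n^3, the highest power:
numerator / n^3 = 3 + n^(-2) - 2/n^3
denominator / n^3 = 4 - 5/n^2 + 9/n^3
As n -> infinity, all terms of the form c/n^k (k >= 1) tend to 0.
So numerator / n^3 -> 3 and denominator / n^3 -> 4.
Therefore lim a_n = 3/4.

3/4


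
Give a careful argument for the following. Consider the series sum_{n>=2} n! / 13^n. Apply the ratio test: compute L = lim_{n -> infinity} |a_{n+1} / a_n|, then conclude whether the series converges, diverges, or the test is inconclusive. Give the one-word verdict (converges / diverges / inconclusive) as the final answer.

Let a_n denote the general term. Form the ratio a_{n+1}/a_n and simplify:
a_{n+1}/a_n = n/13 + 1/13
Take the limit as n -> infinity: L = infinity.
Since L = infinity > 1 (or L = infinity), the ratio test implies the series diverges.

diverges


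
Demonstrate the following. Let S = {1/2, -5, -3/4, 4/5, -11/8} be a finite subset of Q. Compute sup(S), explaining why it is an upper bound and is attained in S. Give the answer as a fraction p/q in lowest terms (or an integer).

S is finite, so sup(S) = max(S).
Sorted decreasing:
4/5, 1/2, -3/4, -11/8, -5
The extremum is 4/5.
For every x in S, x <= 4/5. And 4/5 is in S, so it is attained.
Therefore sup(S) = 4/5.

4/5


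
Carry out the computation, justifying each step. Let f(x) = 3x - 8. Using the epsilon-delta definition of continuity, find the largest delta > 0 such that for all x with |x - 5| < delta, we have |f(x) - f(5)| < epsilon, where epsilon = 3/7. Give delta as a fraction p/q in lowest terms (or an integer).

We compute f(5) = 3*(5) - 8 = 7.
|f(x) - f(5)| = |3x - 8 - (7)| = |3(x - 5)| = 3|x - 5|.
We need 3|x - 5| < 3/7, i.e. |x - 5| < 3/7 / 3 = 1/7.
So any delta <= 1/7 works. Conversely, if delta > 1/7, then x = 5 + 1/7 satisfies |x - 5| = 1/7 < delta but |f(x) - f(5)| = 3 * 1/7 = 3/7, which is not < 3/7; so no larger delta works.
Hence the largest such delta is 1/7.

1/7


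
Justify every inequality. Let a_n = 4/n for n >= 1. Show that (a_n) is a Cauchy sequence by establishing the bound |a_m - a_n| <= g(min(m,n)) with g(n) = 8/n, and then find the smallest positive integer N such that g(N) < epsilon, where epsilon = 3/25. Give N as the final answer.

For any m, n >= 1, by the triangle inequality:
|a_m - a_n| = |4/m - 4/n| <= 4*1/m + 4*1/n <= 8/min(m,n).
So g(n) = 8/n bounds the Cauchy difference. Since g(n) -> 0, (a_n) is Cauchy.
Now solve g(N) < 3/25: 8/N < 3/25 <=> N > 8 / (3/25) = 200/3.
The smallest integer strictly greater than 200/3 is N = 67.
Check: g(67) = 8/67 = 8/67 < 3/25; g(66) = 4/33 >= 3/25. So N = 67.

67


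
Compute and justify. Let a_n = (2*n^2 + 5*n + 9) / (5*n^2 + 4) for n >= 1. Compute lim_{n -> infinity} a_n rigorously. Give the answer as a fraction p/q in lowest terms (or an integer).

Divide numerator and denominator by n^2, the highest power:
numerator / n^2 = 2 + 5/n + 9/n^2
denominator / n^2 = 5 + 4/n^2
As n -> infinity, all terms of the form c/n^k (k >= 1) tend to 0.
So numerator / n^2 -> 2 and denominator / n^2 -> 5.
Therefore lim a_n = 2/5.

2/5


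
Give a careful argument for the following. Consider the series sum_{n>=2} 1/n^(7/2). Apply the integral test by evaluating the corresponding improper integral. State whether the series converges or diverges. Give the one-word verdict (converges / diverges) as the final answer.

Let f(x) = x^(-7/2). Then f is positive, continuous, and decreasing on [2, infinity), so the integral test applies.
Compute the improper integral int_{2}^infinity f(x) dx:
  antiderivative F(x) = -2/(5*x^(5/2)).
  As x -> infinity, F(x) -> 0 (since p = 7/2 > 1).
  So int = F(infinity) - F(2) = 0 - (-sqrt(2)/20) = sqrt(2)/20.
  Finite, so by the integral test, the series converges.

converges


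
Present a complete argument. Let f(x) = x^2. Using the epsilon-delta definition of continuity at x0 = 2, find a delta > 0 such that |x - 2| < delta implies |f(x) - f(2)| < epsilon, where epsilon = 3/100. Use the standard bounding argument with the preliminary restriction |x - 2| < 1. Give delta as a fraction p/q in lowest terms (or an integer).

Factor: |x^2 - (2)^2| = |x - 2| * |x + 2|.
Impose |x - 2| < 1 first. Then |x + 2| = |(x - 2) + 2*(2)| <= |x - 2| + 2*|2| < 1 + 4 = 5.
So |x^2 - (2)^2| < delta * 5.
We need delta * 5 <= 3/100, i.e. delta <= 3/100/5 = 3/500.
Since 3/500 < 1, this is tighter than 1; take delta = 3/500.
So delta = 3/500 works.

3/500


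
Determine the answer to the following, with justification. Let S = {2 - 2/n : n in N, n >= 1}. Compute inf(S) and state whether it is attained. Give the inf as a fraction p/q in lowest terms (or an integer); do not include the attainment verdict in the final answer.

Analysis:
- Values: 0, 1, 4/3, 3/2, ... strictly increasing.
- Minimum is 0 (n=1); inf = 0 (attained).
- 2 - 2/n -> 2 from below; sup = 2, not attained.
Conclusion: inf(S) = 0, attained in S.

0


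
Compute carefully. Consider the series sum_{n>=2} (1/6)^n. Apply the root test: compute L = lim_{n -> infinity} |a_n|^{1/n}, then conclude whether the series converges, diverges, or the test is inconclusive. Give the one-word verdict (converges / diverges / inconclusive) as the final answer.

Let a_n denote the general term. Form |a_n|^(1/n) and simplify:
|a_n|^(1/n) = 1/6
Take the limit as n -> infinity: L = 1/6.
Since L = 1/6 < 1, the root test implies convergence.

converges


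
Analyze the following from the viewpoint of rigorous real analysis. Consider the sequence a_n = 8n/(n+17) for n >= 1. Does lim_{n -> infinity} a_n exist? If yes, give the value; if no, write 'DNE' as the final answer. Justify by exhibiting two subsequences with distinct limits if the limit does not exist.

Examine the behaviour of a_n along subsequences.
Even-n subsequence a_{2k} = 8(2k)/(2k+17) -> 8. Odd-n subsequence a_{2k+1} = 8(2k+1)/(2k+18) -> 8. Both tend to 8, which suggests the limit is 8; verify directly.
|a_n - 8| = |8n - 8(n+17)| / (n+17) = 136/(n+17) < 136/n for every n >= 1.
Given epsilon > 0, choose a positive integer N > 136/epsilon. Then for all n >= N, |a_n - 8| < 136/n <= 136/N < epsilon.
So by the definition of the limit, lim a_n exists and equals 8.

8


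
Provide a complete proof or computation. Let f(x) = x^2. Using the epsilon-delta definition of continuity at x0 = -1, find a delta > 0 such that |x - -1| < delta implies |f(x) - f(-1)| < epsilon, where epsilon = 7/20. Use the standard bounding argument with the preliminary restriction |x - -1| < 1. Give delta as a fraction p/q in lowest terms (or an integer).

Factor: |x^2 - (-1)^2| = |x - -1| * |x + -1|.
Impose |x - -1| < 1 first. Then |x + -1| = |(x - -1) + 2*(-1)| <= |x - -1| + 2*|-1| < 1 + 2 = 3.
So |x^2 - (-1)^2| < delta * 3.
We need delta * 3 <= 7/20, i.e. delta <= 7/20/3 = 7/60.
Since 7/60 < 1, this is tighter than 1; take delta = 7/60.
So delta = 7/60 works.

7/60


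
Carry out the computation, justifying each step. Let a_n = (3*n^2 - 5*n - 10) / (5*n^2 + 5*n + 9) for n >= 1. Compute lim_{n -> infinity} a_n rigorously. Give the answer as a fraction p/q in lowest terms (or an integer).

Divide numerator and denominator by n^2, the highest power:
numerator / n^2 = 3 - 5/n - 10/n^2
denominator / n^2 = 5 + 5/n + 9/n^2
As n -> infinity, all terms of the form c/n^k (k >= 1) tend to 0.
So numerator / n^2 -> 3 and denominator / n^2 -> 5.
Therefore lim a_n = 3/5.

3/5


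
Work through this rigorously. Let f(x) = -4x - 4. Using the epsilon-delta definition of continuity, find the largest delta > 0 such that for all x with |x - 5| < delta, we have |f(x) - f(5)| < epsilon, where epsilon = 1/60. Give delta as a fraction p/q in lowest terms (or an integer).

We compute f(5) = -4*(5) - 4 = -24.
|f(x) - f(5)| = |-4x - 4 - (-24)| = |-4(x - 5)| = 4|x - 5|.
We need 4|x - 5| < 1/60, i.e. |x - 5| < 1/60 / 4 = 1/240.
So any delta <= 1/240 works. Conversely, if delta > 1/240, then x = 5 + 1/240 satisfies |x - 5| = 1/240 < delta but |f(x) - f(5)| = 4 * 1/240 = 1/60, which is not < 1/60; so no larger delta works.
Hence the largest such delta is 1/240.

1/240


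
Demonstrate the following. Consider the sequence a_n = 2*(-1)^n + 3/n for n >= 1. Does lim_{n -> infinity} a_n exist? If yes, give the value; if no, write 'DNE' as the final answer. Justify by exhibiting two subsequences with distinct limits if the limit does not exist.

Examine the behaviour of a_n along subsequences.
a_{2k} = 2 + 3/(2k) -> 2. a_{2k+1} = -2 + 3/(2k+1) -> -2.
Since these two subsequential limits are 2 and -2, distinct, the full sequence cannot converge (a convergent sequence has all subsequences tending to the same limit). So lim a_n does not exist.

DNE
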